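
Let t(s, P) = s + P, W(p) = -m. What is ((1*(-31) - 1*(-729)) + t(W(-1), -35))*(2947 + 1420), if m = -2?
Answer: 2904055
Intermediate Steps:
W(p) = 2 (W(p) = -1*(-2) = 2)
t(s, P) = P + s
((1*(-31) - 1*(-729)) + t(W(-1), -35))*(2947 + 1420) = ((1*(-31) - 1*(-729)) + (-35 + 2))*(2947 + 1420) = ((-31 + 729) - 33)*4367 = (698 - 33)*4367 = 665*4367 = 2904055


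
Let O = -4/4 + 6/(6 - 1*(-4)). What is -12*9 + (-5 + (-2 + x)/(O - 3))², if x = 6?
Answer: -20187/289 ≈ -69.851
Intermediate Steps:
O = -⅖ (O = -4*¼ + 6/(6 + 4) = -1 + 6/10 = -1 + 6*(⅒) = -1 + ⅗ = -⅖ ≈ -0.40000)
-12*9 + (-5 + (-2 + x)/(O - 3))² = -12*9 + (-5 + (-2 + 6)/(-⅖ - 3))² = -108 + (-5 + 4/(-17/5))² = -108 + (-5 + 4*(-5/17))² = -108 + (-5 - 20/17)² = -108 + (-105/17)² = -108 + 11025/289 = -20187/289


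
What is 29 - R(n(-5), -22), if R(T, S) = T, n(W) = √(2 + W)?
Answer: 29 - I*√3 ≈ 29.0 - 1.732*I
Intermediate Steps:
29 - R(n(-5), -22) = 29 - √(2 - 5) = 29 - √(-3) = 29 - I*√3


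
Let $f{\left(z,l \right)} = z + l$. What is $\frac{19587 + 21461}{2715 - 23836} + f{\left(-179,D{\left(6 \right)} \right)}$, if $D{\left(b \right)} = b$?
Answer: $- \frac{3694981}{21121} \approx -174.94$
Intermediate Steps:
$f{\left(z,l \right)} = l + z$
$\frac{19587 + 21461}{2715 - 23836} + f{\left(-179,D{\left(6 \right)} \right)} = \frac{19587 + 21461}{2715 - 23836} + \left(6 - 179\right) = \frac{41048}{-21121} - 173 = 41048 \left(- \frac{1}{21121}\right) - 173 = - \frac{41048}{21121} - 173 = - \frac{3694981}{21121}$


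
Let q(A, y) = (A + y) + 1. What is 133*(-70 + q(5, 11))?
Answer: -7049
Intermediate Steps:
q(A, y) = 1 + A + y
133*(-70 + q(5, 11)) = 133*(-70 + (1 + 5 + 11)) = 133*(-70 + 17) = 133*(-53) = -7049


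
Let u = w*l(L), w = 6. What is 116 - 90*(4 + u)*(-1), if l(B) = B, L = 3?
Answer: 2096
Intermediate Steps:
u = 18 (u = 6*3 = 18)
116 - 90*(4 + u)*(-1) = 116 - 90*(4 + 18)*(-1) = 116 - 1980*(-1) = 116 - 90*(-22) = 116 + 1980 = 2096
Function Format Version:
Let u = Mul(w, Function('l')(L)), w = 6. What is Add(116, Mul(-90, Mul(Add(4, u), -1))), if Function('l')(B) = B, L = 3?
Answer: 2096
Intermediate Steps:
u = 18 (u = Mul(6, 3) = 18)
Add(116, Mul(-90, Mul(Add(4, u), -1))) = Add(116, Mul(-90, Mul(Add(4, 18), -1))) = Add(116, Mul(-90, Mul(22, -1))) = Add(116, Mul(-90, -22)) = Add(116, 1980) = 2096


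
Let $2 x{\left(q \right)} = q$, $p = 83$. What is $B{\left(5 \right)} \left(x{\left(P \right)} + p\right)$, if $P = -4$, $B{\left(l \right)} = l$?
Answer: $405$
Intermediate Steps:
$x{\left(q \right)} = \frac{q}{2}$
$B{\left(5 \right)} \left(x{\left(P \right)} + p\right) = 5 \left(\frac{1}{2} \left(-4\right) + 83\right) = 5 \left(-2 + 83\right) = 5 \cdot 81 = 405$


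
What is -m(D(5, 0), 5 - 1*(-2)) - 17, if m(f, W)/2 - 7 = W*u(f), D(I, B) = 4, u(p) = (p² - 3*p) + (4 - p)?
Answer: -87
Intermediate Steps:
u(p) = 4 + p² - 4*p
m(f, W) = 14 + 2*W*(4 + f² - 4*f) (m(f, W) = 14 + 2*(W*(4 + f² - 4*f)) = 14 + 2*W*(4 + f² - 4*f))
-m(D(5, 0), 5 - 1*(-2)) - 17 = -(14 + 2*(5 - 1*(-2))*(4 + 4² - 4*4)) - 17 = -(14 + 2*(5 + 2)*(4 + 16 - 16)) - 17 = -(14 + 2*7*4) - 17 = -(14 + 56) - 17 = -1*70 - 17 = -70 - 17 = -87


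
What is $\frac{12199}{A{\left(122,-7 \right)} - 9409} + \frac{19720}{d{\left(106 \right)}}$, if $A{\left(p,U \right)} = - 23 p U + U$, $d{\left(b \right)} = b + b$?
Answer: $\frac{51060727}{541978} \approx 94.212$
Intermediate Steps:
$d{\left(b \right)} = 2 b$
$A{\left(p,U \right)} = U - 23 U p$ ($A{\left(p,U \right)} = - 23 U p + U = U - 23 U p$)
$\frac{12199}{A{\left(122,-7 \right)} - 9409} + \frac{19720}{d{\left(106 \right)}} = \frac{12199}{- 7 \left(1 - 2806\right) - 9409} + \frac{19720}{2 \cdot 106} = \frac{12199}{- 7 \left(1 - 2806\right) - 9409} + \frac{19720}{212} = \frac{12199}{\left(-7\right) \left(-2805\right) - 9409} + 19720 \cdot \frac{1}{212} = \frac{12199}{19635 - 9409} + \frac{4930}{53} = \frac{12199}{10226} + \frac{4930}{53} = \frac{51060727}{541978}$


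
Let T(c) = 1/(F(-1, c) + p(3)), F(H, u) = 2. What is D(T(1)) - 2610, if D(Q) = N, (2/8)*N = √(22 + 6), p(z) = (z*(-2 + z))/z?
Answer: -2610 + 8*√7 ≈ -2588.8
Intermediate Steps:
p(z) = -2 + z
T(c) = ⅓ (T(c) = 1/(2 + (-2 + 3)) = 1/(2 + 1) = 1/3 = ⅓)
N = 8*√7 (N = 4*√(22 + 6) = 4*√28 = 4*(2*√7) = 8*√7 ≈ 21.166)
D(Q) = 8*√7
D(T(1)) - 2610 = 8*√7 - 2610 = -2610 + 8*√7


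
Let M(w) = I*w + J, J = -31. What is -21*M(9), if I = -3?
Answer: 1218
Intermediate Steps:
M(w) = -31 - 3*w (M(w) = -3*w - 31 = -31 - 3*w)
-21*M(9) = -21*(-31 - 3*9) = -21*(-31 - 27) = -21*(-58) = 1218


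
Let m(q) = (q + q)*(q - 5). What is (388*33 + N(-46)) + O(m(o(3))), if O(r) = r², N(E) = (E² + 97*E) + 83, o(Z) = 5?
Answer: 10541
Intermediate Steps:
m(q) = 2*q*(-5 + q) (m(q) = (2*q)*(-5 + q) = 2*q*(-5 + q))
N(E) = 83 + E² + 97*E
(388*33 + N(-46)) + O(m(o(3))) = (388*33 + (83 + (-46)² + 97*(-46))) + (2*5*(-5 + 5))² = (12804 + (83 + 2116 - 4462)) + (2*5*0)² = (12804 - 2263) + 0² = 10541 + 0 = 10541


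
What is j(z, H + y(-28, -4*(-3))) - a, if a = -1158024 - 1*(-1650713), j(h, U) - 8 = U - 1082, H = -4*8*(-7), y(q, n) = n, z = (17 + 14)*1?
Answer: -493527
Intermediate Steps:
z = 31 (z = 31*1 = 31)
H = 224 (H = -32*(-7) = 224)
j(h, U) = -1074 + U (j(h, U) = 8 + (U - 1082) = 8 + (-1082 + U) = -1074 + U)
a = 492689 (a = -1158024 + 1650713 = 492689)
j(z, H + y(-28, -4*(-3))) - a = (-1074 + (224 - 4*(-3))) - 1*492689 = (-1074 + (224 + 12)) - 492689 = (-1074 + 236) - 492689 = -838 - 492689 = -493527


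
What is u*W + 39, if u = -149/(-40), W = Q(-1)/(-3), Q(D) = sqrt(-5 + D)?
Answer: 39 - 149*I*sqrt(6)/120 ≈ 39.0 - 3.0415*I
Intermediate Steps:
W = -I*sqrt(6)/3 (W = sqrt(-5 - 1)/(-3) = sqrt(-6)*(-1/3) = (I*sqrt(6))*(-1/3) = -I*sqrt(6)/3 ≈ -0.8165*I)
u = 149/40 (u = -149*(-1/40) = 149/40 ≈ 3.7250)
u*W + 39 = 149*(-I*sqrt(6)/3)/40 + 39 = -149*I*sqrt(6)/120 + 39 = 39 - 149*I*sqrt(6)/120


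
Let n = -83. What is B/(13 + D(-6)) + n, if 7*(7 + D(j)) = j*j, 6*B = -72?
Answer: -1093/13 ≈ -84.077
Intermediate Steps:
B = -12 (B = (1/6)*(-72) = -12)
D(j) = -7 + j**2/7 (D(j) = -7 + (j*j)/7 = -7 + j**2/7)
B/(13 + D(-6)) + n = -12/(13 + (-7 + (1/7)*(-6)**2)) - 83 = -12/(13 + (-7 + (1/7)*36)) - 83 = -12/(13 + (-7 + 36/7)) - 83 = -12/(13 - 13/7) - 83 = -12/(78/7) - 83 = (7/78)*(-12) - 83 = -14/13 - 83 = -1093/13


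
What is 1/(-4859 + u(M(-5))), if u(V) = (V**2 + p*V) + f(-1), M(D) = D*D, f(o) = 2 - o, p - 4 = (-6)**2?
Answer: -1/3231 ≈ -0.00030950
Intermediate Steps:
p = 40 (p = 4 + (-6)**2 = 4 + 36 = 40)
M(D) = D**2
u(V) = 3 + V**2 + 40*V (u(V) = (V**2 + 40*V) + (2 - 1*(-1)) = (V**2 + 40*V) + (2 + 1) = (V**2 + 40*V) + 3 = 3 + V**2 + 40*V)
1/(-4859 + u(M(-5))) = 1/(-4859 + (3 + ((-5)**2)**2 + 40*(-5)**2)) = 1/(-4859 + (3 + 25**2 + 40*25)) = 1/(-4859 + (3 + 625 + 1000)) = 1/(-4859 + 1628) = 1/(-3231) = -1/3231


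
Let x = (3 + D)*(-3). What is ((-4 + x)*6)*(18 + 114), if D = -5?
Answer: 1584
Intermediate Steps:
x = 6 (x = (3 - 5)*(-3) = -2*(-3) = 6)
((-4 + x)*6)*(18 + 114) = ((-4 + 6)*6)*(18 + 114) = (2*6)*132 = 12*132 = 1584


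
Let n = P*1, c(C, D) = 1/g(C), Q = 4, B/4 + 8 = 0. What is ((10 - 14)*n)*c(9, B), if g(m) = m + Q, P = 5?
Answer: -20/13 ≈ -1.5385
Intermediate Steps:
B = -32 (B = -32 + 4*0 = -32 + 0 = -32)
g(m) = 4 + m (g(m) = m + 4 = 4 + m)
c(C, D) = 1/(4 + C)
n = 5 (n = 5*1 = 5)
((10 - 14)*n)*c(9, B) = ((10 - 14)*5)/(4 + 9) = -4*5/13 = -20*1/13 = -20/13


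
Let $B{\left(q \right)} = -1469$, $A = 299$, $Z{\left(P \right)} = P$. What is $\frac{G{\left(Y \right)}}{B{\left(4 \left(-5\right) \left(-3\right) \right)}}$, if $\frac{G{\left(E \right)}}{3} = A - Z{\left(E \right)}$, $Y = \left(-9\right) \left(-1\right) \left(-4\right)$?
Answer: $- \frac{1005}{1469} \approx -0.68414$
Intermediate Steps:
$Y = -36$ ($Y = 9 \left(-4\right) = -36$)
$G{\left(E \right)} = 897 - 3 E$ ($G{\left(E \right)} = 3 \left(299 - E\right) = 897 - 3 E$)
$\frac{G{\left(Y \right)}}{B{\left(4 \left(-5\right) \left(-3\right) \right)}} = \frac{897 - -108}{-1469} = \left(897 + 108\right) \left(- \frac{1}{1469}\right) = 1005 \left(- \frac{1}{1469}\right) = - \frac{1005}{1469}$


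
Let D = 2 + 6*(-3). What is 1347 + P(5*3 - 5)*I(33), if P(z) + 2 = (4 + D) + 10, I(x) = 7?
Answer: 1319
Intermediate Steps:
D = -16 (D = 2 - 18 = -16)
P(z) = -4 (P(z) = -2 + ((4 - 16) + 10) = -2 + (-12 + 10) = -2 - 2 = -4)
1347 + P(5*3 - 5)*I(33) = 1347 - 4*7 = 1347 - 28 = 1319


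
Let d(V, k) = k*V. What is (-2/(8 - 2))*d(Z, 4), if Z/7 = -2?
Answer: 56/3 ≈ 18.667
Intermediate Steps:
Z = -14 (Z = 7*(-2) = -14)
d(V, k) = V*k
(-2/(8 - 2))*d(Z, 4) = (-2/(8 - 2))*(-14*4) = -2/6*(-56) = -2*⅙*(-56) = -⅓*(-56) = 56/3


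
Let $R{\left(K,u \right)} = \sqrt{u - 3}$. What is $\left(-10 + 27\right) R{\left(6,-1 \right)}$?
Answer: $34 i \approx 34.0 i$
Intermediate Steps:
$R{\left(K,u \right)} = \sqrt{-3 + u}$
$\left(-10 + 27\right) R{\left(6,-1 \right)} = \left(-10 + 27\right) \sqrt{-3 - 1} = 17 \sqrt{-4} = 17 \cdot 2 i = 34 i$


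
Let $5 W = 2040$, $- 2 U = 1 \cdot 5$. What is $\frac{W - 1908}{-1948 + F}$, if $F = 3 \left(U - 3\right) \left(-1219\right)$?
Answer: $- \frac{3000}{36331} \approx -0.082574$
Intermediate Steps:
$U = - \frac{5}{2}$ ($U = - \frac{1 \cdot 5}{2} = \left(- \frac{1}{2}\right) 5 = - \frac{5}{2} \approx -2.5$)
$W = 408$ ($W = \frac{1}{5} \cdot 2040 = 408$)
$F = \frac{40227}{2}$ ($F = 3 \left(- \frac{5}{2} - 3\right) \left(-1219\right) = 3 \left(- \frac{11}{2}\right) \left(-1219\right) = \left(- \frac{33}{2}\right) \left(-1219\right) = \frac{40227}{2} \approx 20114.0$)
$\frac{W - 1908}{-1948 + F} = \frac{408 - 1908}{-1948 + \frac{40227}{2}} = - \frac{1500}{\frac{36331}{2}} = \left(-1500\right) \frac{2}{36331} = - \frac{3000}{36331}$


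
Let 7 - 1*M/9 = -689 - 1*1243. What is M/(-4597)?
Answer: -17451/4597 ≈ -3.7962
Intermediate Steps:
M = 17451 (M = 63 - 9*(-689 - 1*1243) = 63 - 9*(-689 - 1243) = 63 - 9*(-1932) = 63 + 17388 = 17451)
M/(-4597) = 17451/(-4597) = 17451*(-1/4597) = -17451/4597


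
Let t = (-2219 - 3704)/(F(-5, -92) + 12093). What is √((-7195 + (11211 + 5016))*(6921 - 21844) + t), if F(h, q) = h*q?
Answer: 3*I*√2359894660479227/12553 ≈ 11610.0*I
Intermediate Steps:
t = -5923/12553 (t = (-2219 - 3704)/(-5*(-92) + 12093) = -5923/(460 + 12093) = -5923/12553 ≈ -0.47184)
√((-7195 + (11211 + 5016))*(6921 - 21844) + t) = √((-7195 + (11211 + 5016))*(6921 - 21844) - 5923/12553) = √((-7195 + 16227)*(-14923) - 5923/12553) = √(9032*(-14923) - 5923/12553) = √(-134784536 - 5923/12553) = √(-1691950286331/12553) = 3*I*√2359894660479227/12553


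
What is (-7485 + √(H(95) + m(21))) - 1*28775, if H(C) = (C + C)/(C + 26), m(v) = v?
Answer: -36260 + √2731/11 ≈ -36255.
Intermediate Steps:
H(C) = 2*C/(26 + C) (H(C) = (2*C)/(26 + C) = 2*C/(26 + C))
(-7485 + √(H(95) + m(21))) - 1*28775 = (-7485 + √(2*95/(26 + 95) + 21)) - 1*28775 = (-7485 + √(2*95/121 + 21)) - 28775 = (-7485 + √(2*95*(1/121) + 21)) - 28775 = (-7485 + √(190/121 + 21)) - 28775 = (-7485 + √(2731/121)) - 28775 = (-7485 + √2731/11) - 28775 = -36260 + √2731/11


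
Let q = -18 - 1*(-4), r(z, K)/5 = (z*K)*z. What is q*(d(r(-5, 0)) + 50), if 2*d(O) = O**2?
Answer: -700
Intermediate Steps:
r(z, K) = 5*K*z**2 (r(z, K) = 5*((z*K)*z) = 5*((K*z)*z) = 5*(K*z**2) = 5*K*z**2)
d(O) = O**2/2
q = -14 (q = -18 + 4 = -14)
q*(d(r(-5, 0)) + 50) = -14*((5*0*(-5)**2)**2/2 + 50) = -14*((5*0*25)**2/2 + 50) = -14*((1/2)*0**2 + 50) = -14*((1/2)*0 + 50) = -14*(0 + 50) = -14*50 = -700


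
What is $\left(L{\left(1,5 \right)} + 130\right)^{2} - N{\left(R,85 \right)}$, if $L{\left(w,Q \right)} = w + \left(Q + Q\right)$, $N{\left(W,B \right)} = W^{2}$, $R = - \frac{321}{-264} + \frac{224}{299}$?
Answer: $\frac{13761367233039}{692321344} \approx 19877.0$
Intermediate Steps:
$R = \frac{51705}{26312}$ ($R = \left(-321\right) \left(- \frac{1}{264}\right) + 224 \cdot \frac{1}{299} = \frac{107}{88} + \frac{224}{299} = \frac{51705}{26312} \approx 1.9651$)
$L{\left(w,Q \right)} = w + 2 Q$
$\left(L{\left(1,5 \right)} + 130\right)^{2} - N{\left(R,85 \right)} = \left(\left(1 + 2 \cdot 5\right) + 130\right)^{2} - \left(\frac{51705}{26312}\right)^{2} = \left(\left(1 + 10\right) + 130\right)^{2} - \frac{2673407025}{692321344} = \left(11 + 130\right)^{2} - \frac{2673407025}{692321344} = 141^{2} - \frac{2673407025}{692321344} = 19881 - \frac{2673407025}{692321344} = \frac{13761367233039}{692321344}$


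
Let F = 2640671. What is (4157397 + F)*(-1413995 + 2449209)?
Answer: 7037455166552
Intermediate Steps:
(4157397 + F)*(-1413995 + 2449209) = (4157397 + 2640671)*(-1413995 + 2449209) = 6798068*1035214 = 7037455166552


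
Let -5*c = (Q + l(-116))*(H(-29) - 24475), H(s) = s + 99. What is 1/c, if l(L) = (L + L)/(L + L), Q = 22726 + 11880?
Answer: 1/168916767 ≈ 5.9201e-9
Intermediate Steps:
Q = 34606
H(s) = 99 + s
l(L) = 1 (l(L) = (2*L)/((2*L)) = (2*L)*(1/(2*L)) = 1)
c = 168916767 (c = -(34606 + 1)*((99 - 29) - 24475)/5 = -34607*(70 - 24475)/5 = -34607*(-24405)/5 = -⅕*(-844583835) = 168916767)
1/c = 1/168916767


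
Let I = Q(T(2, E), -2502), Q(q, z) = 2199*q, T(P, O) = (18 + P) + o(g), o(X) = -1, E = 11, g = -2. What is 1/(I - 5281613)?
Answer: -1/5239832 ≈ -1.9085e-7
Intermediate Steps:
T(P, O) = 17 + P (T(P, O) = (18 + P) - 1 = 17 + P)
I = 41781 (I = 2199*(17 + 2) = 2199*19 = 41781)
1/(I - 5281613) = 1/(41781 - 5281613) = 1/(-5239832) = -1/5239832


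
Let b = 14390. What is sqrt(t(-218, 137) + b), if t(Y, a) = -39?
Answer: sqrt(14351) ≈ 119.80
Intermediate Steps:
sqrt(t(-218, 137) + b) = sqrt(-39 + 14390) = sqrt(14351)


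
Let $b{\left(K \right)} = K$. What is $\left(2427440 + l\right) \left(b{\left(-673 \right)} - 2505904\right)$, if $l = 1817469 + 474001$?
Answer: $-11828311271070$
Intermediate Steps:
$l = 2291470$
$\left(2427440 + l\right) \left(b{\left(-673 \right)} - 2505904\right) = \left(2427440 + 2291470\right) \left(-673 - 2505904\right) = 4718910 \left(-2506577\right) = -11828311271070$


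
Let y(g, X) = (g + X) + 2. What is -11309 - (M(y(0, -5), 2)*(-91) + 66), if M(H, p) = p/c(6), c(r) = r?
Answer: -34034/3 ≈ -11345.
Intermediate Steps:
y(g, X) = 2 + X + g (y(g, X) = (X + g) + 2 = 2 + X + g)
M(H, p) = p/6
-11309 - (M(y(0, -5), 2)*(-91) + 66) = -11309 - (((⅙)*2)*(-91) + 66) = -11309 - ((⅓)*(-91) + 66) = -11309 - (-91/3 + 66) = -11309 - 1*107/3 = -11309 - 107/3 = -34034/3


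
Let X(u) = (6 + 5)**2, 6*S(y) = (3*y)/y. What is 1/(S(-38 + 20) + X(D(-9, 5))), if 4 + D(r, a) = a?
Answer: 2/243 ≈ 0.0082304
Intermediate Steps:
D(r, a) = -4 + a
S(y) = 1/2 (S(y) = ((3*y)/y)/6 = (1/6)*3 = 1/2)
X(u) = 121 (X(u) = 11**2 = 121)
1/(S(-38 + 20) + X(D(-9, 5))) = 1/(1/2 + 121) = 1/(243/2) = 2/243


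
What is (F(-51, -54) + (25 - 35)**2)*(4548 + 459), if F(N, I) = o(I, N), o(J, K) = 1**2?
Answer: 505707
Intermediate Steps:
o(J, K) = 1
F(N, I) = 1
(F(-51, -54) + (25 - 35)**2)*(4548 + 459) = (1 + (25 - 35)**2)*(4548 + 459) = (1 + (-10)**2)*5007 = (1 + 100)*5007 = 101*5007 = 505707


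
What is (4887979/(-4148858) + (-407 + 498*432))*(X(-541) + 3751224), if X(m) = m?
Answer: 3341390623426196549/4148858 ≈ 8.0538e+11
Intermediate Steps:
(4887979/(-4148858) + (-407 + 498*432))*(X(-541) + 3751224) = (4887979/(-4148858) + (-407 + 498*432))*(-541 + 3751224) = (4887979*(-1/4148858) + (-407 + 215136))*3750683 = (-4887979/4148858 + 214729)*3750683 = (890875241503/4148858)*3750683 = 3341390623426196549/4148858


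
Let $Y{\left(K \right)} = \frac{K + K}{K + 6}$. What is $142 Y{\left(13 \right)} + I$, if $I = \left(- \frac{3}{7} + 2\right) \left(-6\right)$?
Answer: $\frac{24590}{133} \approx 184.89$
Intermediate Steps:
$Y{\left(K \right)} = \frac{2 K}{6 + K}$
$I = - \frac{66}{7}$ ($I = \left(\left(-3\right) \frac{1}{7} + 2\right) \left(-6\right) = \left(- \frac{3}{7} + 2\right) \left(-6\right) = \frac{11}{7} \left(-6\right) = - \frac{66}{7} \approx -9.4286$)
$142 Y{\left(13 \right)} + I = 142 \cdot 2 \cdot 13 \frac{1}{6 + 13} - \frac{66}{7} = 142 \cdot 2 \cdot 13 \cdot \frac{1}{19} - \frac{66}{7} = 142 \cdot \frac{26}{19} - \frac{66}{7} = \frac{3692}{19} - \frac{66}{7} = \frac{24590}{133}$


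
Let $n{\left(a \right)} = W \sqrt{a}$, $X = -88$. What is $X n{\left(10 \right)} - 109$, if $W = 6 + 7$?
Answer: $-109 - 1144 \sqrt{10} \approx -3726.6$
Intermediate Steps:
$W = 13$
$n{\left(a \right)} = 13 \sqrt{a}$
$X n{\left(10 \right)} - 109 = - 88 \cdot 13 \sqrt{10} - 109 = - 1144 \sqrt{10} - 109 = -109 - 1144 \sqrt{10}$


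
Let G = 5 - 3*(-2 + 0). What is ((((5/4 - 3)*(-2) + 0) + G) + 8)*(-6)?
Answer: -135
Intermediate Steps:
G = 11 (G = 5 - 3*(-2) = 5 + 6 = 11)
((((5/4 - 3)*(-2) + 0) + G) + 8)*(-6) = ((((5/4 - 3)*(-2) + 0) + 11) + 8)*(-6) = (((-7/4*(-2) + 0) + 11) + 8)*(-6) = (((7/2 + 0) + 11) + 8)*(-6) = ((7/2 + 11) + 8)*(-6) = (29/2 + 8)*(-6) = (45/2)*(-6) = -135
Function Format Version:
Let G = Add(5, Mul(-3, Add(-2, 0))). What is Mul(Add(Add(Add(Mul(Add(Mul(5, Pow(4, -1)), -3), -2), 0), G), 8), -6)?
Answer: -135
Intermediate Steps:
G = 11 (G = Add(5, Mul(-3, -2)) = Add(5, 6) = 11)
Mul(Add(Add(Add(Mul(Add(Mul(5, Pow(4, -1)), -3), -2), 0), G), 8), -6) = Mul(Add(Add(Add(Mul(Add(Mul(5, Pow(4, -1)), -3), -2), 0), 11), 8), -6) = Mul(Add(Add(Add(Mul(Add(Mul(5, Rational(1, 4)), -3), -2), 0), 11), 8), -6) = Mul(Add(Add(Add(Mul(Add(Rational(5, 4), -3), -2), 0), 11), 8), -6) = Mul(Add(Add(Add(Mul(Rational(-7, 4), -2), 0), 11), 8), -6) = Mul(Add(Add(Add(Rational(7, 2), 0), 11), 8), -6) = Mul(Add(Add(Rational(7, 2), 11), 8), -6) = Mul(Add(Rational(29, 2), 8), -6) = Mul(Rational(45, 2), -6) = -135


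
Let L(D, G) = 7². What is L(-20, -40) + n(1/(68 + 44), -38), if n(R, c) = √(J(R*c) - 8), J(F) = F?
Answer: 49 + I*√6538/28 ≈ 49.0 + 2.8878*I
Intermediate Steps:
L(D, G) = 49
n(R, c) = √(-8 + R*c) (n(R, c) = √(R*c - 8) = √(-8 + R*c))
L(-20, -40) + n(1/(68 + 44), -38) = 49 + √(-8 - 38/(68 + 44)) = 49 + √(-8 - 38/112) = 49 + √(-8 + (1/112)*(-38)) = 49 + √(-8 - 19/56) = 49 + √(-467/56) = 49 + I*√6538/28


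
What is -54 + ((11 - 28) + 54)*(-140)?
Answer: -5234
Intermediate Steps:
-54 + ((11 - 28) + 54)*(-140) = -54 + (-17 + 54)*(-140) = -54 + 37*(-140) = -54 - 5180 = -5234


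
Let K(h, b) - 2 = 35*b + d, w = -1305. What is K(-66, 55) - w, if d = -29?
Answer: 3203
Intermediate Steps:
K(h, b) = -27 + 35*b (K(h, b) = 2 + (35*b - 29) = 2 + (-29 + 35*b) = -27 + 35*b)
K(-66, 55) - w = (-27 + 35*55) - 1*(-1305) = (-27 + 1925) + 1305 = 1898 + 1305 = 3203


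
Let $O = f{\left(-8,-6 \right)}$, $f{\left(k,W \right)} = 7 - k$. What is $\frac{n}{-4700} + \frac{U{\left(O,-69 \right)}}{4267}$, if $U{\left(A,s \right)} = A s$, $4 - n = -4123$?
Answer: $- \frac{22474409}{20054900} \approx -1.1206$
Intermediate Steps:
$n = 4127$ ($n = 4 - -4123 = 4 + 4123 = 4127$)
$O = 15$ ($O = 7 - -8 = 7 + 8 = 15$)
$\frac{n}{-4700} + \frac{U{\left(O,-69 \right)}}{4267} = \frac{4127}{-4700} + \frac{15 \left(-69\right)}{4267} = 4127 \left(- \frac{1}{4700}\right) - \frac{1035}{4267} = - \frac{4127}{4700} - \frac{1035}{4267} = - \frac{22474409}{20054900}$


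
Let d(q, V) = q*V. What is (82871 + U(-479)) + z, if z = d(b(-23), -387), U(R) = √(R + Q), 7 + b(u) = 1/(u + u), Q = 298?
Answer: 3937067/46 + I*√181 ≈ 85588.0 + 13.454*I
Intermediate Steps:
b(u) = -7 + 1/(2*u) (b(u) = -7 + 1/(u + u) = -7 + 1/(2*u))
U(R) = √(298 + R) (U(R) = √(R + 298) = √(298 + R))
d(q, V) = V*q
z = 125001/46 (z = -387*(-7 + (½)/(-23)) = -387*(-7 + (½)*(-1/23)) = -387*(-7 - 1/46) = -387*(-323/46) = 125001/46 ≈ 2717.4)
(82871 + U(-479)) + z = (82871 + √(298 - 479)) + 125001/46 = (82871 + √(-181)) + 125001/46 = (82871 + I*√181) + 125001/46 = 3937067/46 + I*√181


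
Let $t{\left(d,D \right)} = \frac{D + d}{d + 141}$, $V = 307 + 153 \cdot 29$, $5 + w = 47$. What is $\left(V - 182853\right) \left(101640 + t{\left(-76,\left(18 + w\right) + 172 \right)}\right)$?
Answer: $- \frac{90517131108}{5} \approx -1.8103 \cdot 10^{10}$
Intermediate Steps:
$w = 42$ ($w = -5 + 47 = 42$)
$V = 4744$ ($V = 307 + 4437 = 4744$)
$t{\left(d,D \right)} = \frac{D + d}{141 + d}$
$\left(V - 182853\right) \left(101640 + t{\left(-76,\left(18 + w\right) + 172 \right)}\right) = \left(4744 - 182853\right) \left(101640 + \frac{\left(\left(18 + 42\right) + 172\right) - 76}{141 - 76}\right) = - 178109 \left(101640 + \frac{\left(60 + 172\right) - 76}{65}\right) = - 178109 \left(101640 + \frac{232 - 76}{65}\right) = - 178109 \left(101640 + \frac{1}{65} \cdot 156\right) = - 178109 \left(101640 + \frac{12}{5}\right) = \left(-178109\right) \frac{508212}{5} = - \frac{90517131108}{5}$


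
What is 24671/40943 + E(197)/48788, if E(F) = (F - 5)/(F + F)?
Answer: 59280683471/98378208887 ≈ 0.60258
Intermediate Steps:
E(F) = (-5 + F)/(2*F) (E(F) = (-5 + F)/((2*F)) = (-5 + F)*(1/(2*F)) = (-5 + F)/(2*F))
24671/40943 + E(197)/48788 = 24671/40943 + ((½)*(-5 + 197)/197)/48788 = 24671*(1/40943) + ((½)*(1/197)*192)*(1/48788) = 24671/40943 + (96/197)*(1/48788) = 24671/40943 + 24/2402809 = 59280683471/98378208887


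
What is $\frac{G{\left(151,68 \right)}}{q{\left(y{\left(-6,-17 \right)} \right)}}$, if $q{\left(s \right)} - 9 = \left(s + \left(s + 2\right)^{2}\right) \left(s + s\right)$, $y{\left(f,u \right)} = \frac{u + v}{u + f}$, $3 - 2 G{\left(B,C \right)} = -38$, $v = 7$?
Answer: $\frac{498847}{353646} \approx 1.4106$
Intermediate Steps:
$G{\left(B,C \right)} = \frac{41}{2}$ ($G{\left(B,C \right)} = \frac{3}{2} - -19 = \frac{3}{2} + 19 = \frac{41}{2}$)
$y{\left(f,u \right)} = \frac{7 + u}{f + u}$ ($y{\left(f,u \right)} = \frac{u + 7}{u + f} = \frac{7 + u}{f + u}$)
$q{\left(s \right)} = 9 + 2 s \left(s + \left(2 + s\right)^{2}\right)$ ($q{\left(s \right)} = 9 + \left(s + \left(s + 2\right)^{2}\right) \left(s + s\right) = 9 + \left(s + \left(2 + s\right)^{2}\right) 2 s = 9 + 2 s \left(s + \left(2 + s\right)^{2}\right)$)
$\frac{G{\left(151,68 \right)}}{q{\left(y{\left(-6,-17 \right)} \right)}} = \frac{41}{2 \left(9 + 2 \left(\frac{7 - 17}{-6 - 17}\right)^{2} + 2 \frac{7 - 17}{-6 - 17} \left(2 + \frac{7 - 17}{-6 - 17}\right)^{2}\right)} = \frac{41}{2 \left(9 + 2 \left(\frac{1}{-23} \left(-10\right)\right)^{2} + 2 \frac{1}{-23} \left(-10\right) \left(2 + \frac{1}{-23} \left(-10\right)\right)^{2}\right)} = \frac{41}{2 \left(9 + 2 \left(\left(- \frac{1}{23}\right) \left(-10\right)\right)^{2} + 2 \left(\left(- \frac{1}{23}\right) \left(-10\right)\right) \left(2 - - \frac{10}{23}\right)^{2}\right)} = \frac{41}{2 \left(9 + 2 \left(\frac{10}{23}\right)^{2} + 2 \cdot \frac{10}{23} \left(2 + \frac{10}{23}\right)^{2}\right)} = \frac{41}{2 \left(9 + 2 \cdot \frac{100}{529} + 2 \cdot \frac{10}{23} \left(\frac{56}{23}\right)^{2}\right)} = \frac{41}{2 \left(9 + \frac{200}{529} + 2 \cdot \frac{10}{23} \cdot \frac{3136}{529}\right)} = \frac{41}{2 \left(9 + \frac{200}{529} + \frac{62720}{12167}\right)} = \frac{41}{2 \cdot \frac{176823}{12167}} = \frac{41}{2} \cdot \frac{12167}{176823} = \frac{498847}{353646}$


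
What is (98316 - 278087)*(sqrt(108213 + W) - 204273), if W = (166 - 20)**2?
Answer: 36722361483 - 179771*sqrt(129529) ≈ 3.6658e+10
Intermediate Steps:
W = 21316 (W = 146**2 = 21316)
(98316 - 278087)*(sqrt(108213 + W) - 204273) = (98316 - 278087)*(sqrt(108213 + 21316) - 204273) = -179771*(sqrt(129529) - 204273) = -179771*(-204273 + sqrt(129529)) = 36722361483 - 179771*sqrt(129529)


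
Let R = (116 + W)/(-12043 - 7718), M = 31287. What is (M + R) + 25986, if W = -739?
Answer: 161681768/2823 ≈ 57273.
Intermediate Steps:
R = 89/2823 (R = (116 - 739)/(-12043 - 7718) = -623/(-19761) = -623*(-1/19761) = 89/2823 ≈ 0.031527)
(M + R) + 25986 = (31287 + 89/2823) + 25986 = 88323290/2823 + 25986 = 161681768/2823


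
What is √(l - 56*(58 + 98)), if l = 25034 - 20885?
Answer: I*√4587 ≈ 67.727*I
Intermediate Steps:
l = 4149
√(l - 56*(58 + 98)) = √(4149 - 56*(58 + 98)) = √(4149 - 56*156) = √(4149 - 8736) = √(-4587) = I*√4587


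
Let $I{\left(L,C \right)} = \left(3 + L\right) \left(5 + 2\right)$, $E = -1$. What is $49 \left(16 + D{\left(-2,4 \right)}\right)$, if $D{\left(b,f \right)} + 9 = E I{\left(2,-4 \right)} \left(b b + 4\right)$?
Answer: $-13377$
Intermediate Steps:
$I{\left(L,C \right)} = 21 + 7 L$ ($I{\left(L,C \right)} = \left(3 + L\right) 7 = 21 + 7 L$)
$D{\left(b,f \right)} = -149 - 35 b^{2}$ ($D{\left(b,f \right)} = -9 + - (21 + 7 \cdot 2) \left(b b + 4\right) = -9 + - (21 + 14) \left(b^{2} + 4\right) = -9 + \left(-1\right) 35 \left(4 + b^{2}\right) = -9 - 35 \left(4 + b^{2}\right) = -9 - \left(140 + 35 b^{2}\right) = -149 - 35 b^{2}$)
$49 \left(16 + D{\left(-2,4 \right)}\right) = 49 \left(16 - \left(149 + 35 \left(-2\right)^{2}\right)\right) = 49 \left(16 - 289\right) = 49 \left(-273\right) = -13377$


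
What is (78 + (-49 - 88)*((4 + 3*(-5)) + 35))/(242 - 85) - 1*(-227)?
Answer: 32429/157 ≈ 206.55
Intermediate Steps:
(78 + (-49 - 88)*((4 + 3*(-5)) + 35))/(242 - 85) - 1*(-227) = (78 - 137*((4 - 15) + 35))/157 + 227 = (78 - 137*(-11 + 35))*(1/157) + 227 = (78 - 137*24)*(1/157) + 227 = (78 - 3288)*(1/157) + 227 = -3210*1/157 + 227 = -3210/157 + 227 = 32429/157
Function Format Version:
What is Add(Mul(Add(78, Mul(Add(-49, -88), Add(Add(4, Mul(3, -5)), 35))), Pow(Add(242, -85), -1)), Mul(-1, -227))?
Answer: Rational(32429, 157) ≈ 206.55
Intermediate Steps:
Add(Mul(Add(78, Mul(Add(-49, -88), Add(Add(4, Mul(3, -5)), 35))), Pow(Add(242, -85), -1)), Mul(-1, -227)) = Add(Mul(Add(78, Mul(-137, Add(Add(4, -15), 35))), Pow(157, -1)), 227) = Add(Mul(Add(78, Mul(-137, Add(-11, 35))), Rational(1, 157)), 227) = Add(Mul(Add(78, Mul(-137, 24)), Rational(1, 157)), 227) = Add(Mul(Add(78, -3288), Rational(1, 157)), 227) = Add(Mul(-3210, Rational(1, 157)), 227) = Add(Rational(-3210, 157), 227) = Rational(32429, 157)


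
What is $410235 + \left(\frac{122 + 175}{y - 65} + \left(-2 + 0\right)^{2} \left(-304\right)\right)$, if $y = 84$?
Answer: $\frac{7771658}{19} \approx 4.0903 \cdot 10^{5}$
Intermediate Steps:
$410235 + \left(\frac{122 + 175}{y - 65} + \left(-2 + 0\right)^{2} \left(-304\right)\right) = 410235 + \left(\frac{122 + 175}{84 - 65} + \left(-2 + 0\right)^{2} \left(-304\right)\right) = 410235 + \left(\frac{297}{19} + \left(-2\right)^{2} \left(-304\right)\right) = 410235 + \left(297 \cdot \frac{1}{19} + 4 \left(-304\right)\right) = 410235 + \left(\frac{297}{19} - 1216\right) = 410235 - \frac{22807}{19} = \frac{7771658}{19}$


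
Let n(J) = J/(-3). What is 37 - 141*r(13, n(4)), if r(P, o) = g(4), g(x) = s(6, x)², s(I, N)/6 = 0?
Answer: 37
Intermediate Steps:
n(J) = -J/3 (n(J) = J*(-⅓) = -J/3)
s(I, N) = 0 (s(I, N) = 6*0 = 0)
g(x) = 0 (g(x) = 0² = 0)
r(P, o) = 0
37 - 141*r(13, n(4)) = 37 - 141*0 = 37 + 0 = 37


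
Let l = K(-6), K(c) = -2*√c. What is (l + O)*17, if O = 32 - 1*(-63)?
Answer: 1615 - 34*I*√6 ≈ 1615.0 - 83.283*I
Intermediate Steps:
O = 95 (O = 32 + 63 = 95)
l = -2*I*√6 ≈ -4.899*I
(l + O)*17 = (-2*I*√6 + 95)*17 = (95 - 2*I*√6)*17 = 1615 - 34*I*√6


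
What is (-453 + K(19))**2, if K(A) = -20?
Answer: 223729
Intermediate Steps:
(-453 + K(19))**2 = (-453 - 20)**2 = (-473)**2 = 223729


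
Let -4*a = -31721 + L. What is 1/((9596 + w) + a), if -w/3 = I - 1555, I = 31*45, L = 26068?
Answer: 4/45957 ≈ 8.7038e-5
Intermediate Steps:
a = 5653/4 (a = -(-31721 + 26068)/4 = -¼*(-5653) = 5653/4 ≈ 1413.3)
I = 1395
w = 480 (w = -3*(1395 - 1555) = -3*(-160) = 480)
1/((9596 + w) + a) = 1/((9596 + 480) + 5653/4) = 1/(10076 + 5653/4) = 1/(45957/4) = 4/45957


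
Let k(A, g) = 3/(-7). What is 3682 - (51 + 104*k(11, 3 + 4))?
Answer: 25729/7 ≈ 3675.6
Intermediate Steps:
k(A, g) = -3/7 (k(A, g) = 3*(-⅐) = -3/7)
3682 - (51 + 104*k(11, 3 + 4)) = 3682 - (51 + 104*(-3/7)) = 3682 - (51 - 312/7) = 3682 - 1*45/7 = 3682 - 45/7 = 25729/7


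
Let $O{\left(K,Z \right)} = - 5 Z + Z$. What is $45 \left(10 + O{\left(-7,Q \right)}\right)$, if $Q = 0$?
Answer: $450$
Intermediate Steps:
$O{\left(K,Z \right)} = - 4 Z$
$45 \left(10 + O{\left(-7,Q \right)}\right) = 45 \left(10 - 0\right) = 45 \left(10 + 0\right) = 45 \cdot 10 = 450$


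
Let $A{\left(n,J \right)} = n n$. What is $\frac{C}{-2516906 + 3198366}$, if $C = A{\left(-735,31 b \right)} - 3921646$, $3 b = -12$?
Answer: $- \frac{3381421}{681460} \approx -4.962$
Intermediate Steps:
$b = -4$ ($b = \frac{1}{3} \left(-12\right) = -4$)
$A{\left(n,J \right)} = n^{2}$
$C = -3381421$ ($C = \left(-735\right)^{2} - 3921646 = 540225 - 3921646 = -3381421$)
$\frac{C}{-2516906 + 3198366} = - \frac{3381421}{-2516906 + 3198366} = - \frac{3381421}{681460}$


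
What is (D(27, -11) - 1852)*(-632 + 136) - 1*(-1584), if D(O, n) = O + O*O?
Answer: 545200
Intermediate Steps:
D(O, n) = O + O²
(D(27, -11) - 1852)*(-632 + 136) - 1*(-1584) = (27*(1 + 27) - 1852)*(-632 + 136) - 1*(-1584) = (27*28 - 1852)*(-496) + 1584 = (756 - 1852)*(-496) + 1584 = -1096*(-496) + 1584 = 543616 + 1584 = 545200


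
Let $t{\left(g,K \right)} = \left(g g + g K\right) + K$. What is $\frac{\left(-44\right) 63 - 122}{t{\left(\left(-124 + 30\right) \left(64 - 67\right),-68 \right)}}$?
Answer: $- \frac{1447}{30140} \approx -0.048009$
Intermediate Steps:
$t{\left(g,K \right)} = K + g^{2} + K g$ ($t{\left(g,K \right)} = \left(g^{2} + K g\right) + K = K + g^{2} + K g$)
$\frac{\left(-44\right) 63 - 122}{t{\left(\left(-124 + 30\right) \left(64 - 67\right),-68 \right)}} = \frac{\left(-44\right) 63 - 122}{-68 + \left(\left(-124 + 30\right) \left(64 - 67\right)\right)^{2} - 68 \left(-124 + 30\right) \left(64 - 67\right)} = \frac{-2772 - 122}{-68 + \left(\left(-94\right) \left(-3\right)\right)^{2} - 68 \left(\left(-94\right) \left(-3\right)\right)} = - \frac{2894}{-68 + 282^{2} - 19176} = - \frac{2894}{-68 + 79524 - 19176} = - \frac{2894}{60280} = \left(-2894\right) \frac{1}{60280} = - \frac{1447}{30140}$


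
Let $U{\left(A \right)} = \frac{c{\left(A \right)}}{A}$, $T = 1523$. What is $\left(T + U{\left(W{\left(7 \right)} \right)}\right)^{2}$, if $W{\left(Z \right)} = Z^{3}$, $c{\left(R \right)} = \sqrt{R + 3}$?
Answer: $\frac{\left(522389 + \sqrt{346}\right)^{2}}{117649} \approx 2.3197 \cdot 10^{6}$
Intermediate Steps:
$c{\left(R \right)} = \sqrt{3 + R}$
$U{\left(A \right)} = \frac{\sqrt{3 + A}}{A}$
$\left(T + U{\left(W{\left(7 \right)} \right)}\right)^{2} = \left(1523 + \frac{\sqrt{3 + 7^{3}}}{7^{3}}\right)^{2} = \left(1523 + \frac{\sqrt{3 + 343}}{343}\right)^{2} = \left(1523 + \frac{\sqrt{346}}{343}\right)^{2}$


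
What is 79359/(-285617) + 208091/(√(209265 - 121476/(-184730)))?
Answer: -79359/285617 + 1456637*√36434830342755/19328822463 ≈ 454.61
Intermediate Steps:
79359/(-285617) + 208091/(√(209265 - 121476/(-184730))) = 79359*(-1/285617) + 208091/(√(209265 - 121476*(-1/184730))) = -79359/285617 + 208091/(√(209265 + 60738/92365)) = -79359/285617 + 208091/(√(19328822463/92365)) = -79359/285617 + 208091/((√36434830342755/13195)) = -79359/285617 + 208091*(7*√36434830342755/19328822463) = -79359/285617 + 1456637*√36434830342755/19328822463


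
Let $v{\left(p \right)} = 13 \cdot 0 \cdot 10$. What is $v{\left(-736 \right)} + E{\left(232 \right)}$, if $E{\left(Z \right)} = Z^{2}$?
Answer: $53824$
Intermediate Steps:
$v{\left(p \right)} = 0$ ($v{\left(p \right)} = 0 \cdot 10 = 0$)
$v{\left(-736 \right)} + E{\left(232 \right)} = 0 + 232^{2} = 0 + 53824 = 53824$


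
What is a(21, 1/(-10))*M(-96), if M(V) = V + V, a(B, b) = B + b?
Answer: -20064/5 ≈ -4012.8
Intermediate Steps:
M(V) = 2*V
a(21, 1/(-10))*M(-96) = (21 + 1/(-10))*(2*(-96)) = (21 - ⅒)*(-192) = (209/10)*(-192) = -20064/5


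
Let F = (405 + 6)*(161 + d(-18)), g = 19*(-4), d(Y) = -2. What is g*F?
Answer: -4966524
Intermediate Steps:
g = -76
F = 65349 (F = (405 + 6)*(161 - 2) = 411*159 = 65349)
g*F = -76*65349 = -4966524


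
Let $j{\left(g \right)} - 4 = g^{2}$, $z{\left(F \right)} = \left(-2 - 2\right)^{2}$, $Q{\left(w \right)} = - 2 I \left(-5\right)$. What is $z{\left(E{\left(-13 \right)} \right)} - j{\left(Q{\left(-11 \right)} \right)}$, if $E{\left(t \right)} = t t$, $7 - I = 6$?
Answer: $-88$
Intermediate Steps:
$I = 1$ ($I = 7 - 6 = 1$)
$E{\left(t \right)} = t^{2}$
$Q{\left(w \right)} = 10$ ($Q{\left(w \right)} = \left(-2\right) 1 \left(-5\right) = \left(-2\right) \left(-5\right) = 10$)
$z{\left(F \right)} = 16$ ($z{\left(F \right)} = \left(-4\right)^{2} = 16$)
$j{\left(g \right)} = 4 + g^{2}$
$z{\left(E{\left(-13 \right)} \right)} - j{\left(Q{\left(-11 \right)} \right)} = 16 - \left(4 + 10^{2}\right) = 16 - \left(4 + 100\right) = 16 - 104 = -88$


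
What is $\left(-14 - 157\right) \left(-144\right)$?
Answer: $24624$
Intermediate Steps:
$\left(-14 - 157\right) \left(-144\right) = \left(-171\right) \left(-144\right) = 24624$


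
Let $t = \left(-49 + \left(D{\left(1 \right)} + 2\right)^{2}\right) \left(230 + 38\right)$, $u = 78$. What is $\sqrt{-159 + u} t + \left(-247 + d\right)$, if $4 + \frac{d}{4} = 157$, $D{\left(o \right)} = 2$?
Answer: $365 - 79596 i \approx 365.0 - 79596.0 i$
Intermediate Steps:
$d = 612$ ($d = -16 + 4 \cdot 157 = -16 + 628 = 612$)
$t = -8844$ ($t = \left(-49 + \left(2 + 2\right)^{2}\right) \left(230 + 38\right) = \left(-49 + 4^{2}\right) 268 = \left(-49 + 16\right) 268 = \left(-33\right) 268 = -8844$)
$\sqrt{-159 + u} t + \left(-247 + d\right) = \sqrt{-159 + 78} \left(-8844\right) + \left(-247 + 612\right) = \sqrt{-81} \left(-8844\right) + 365 = 9 i \left(-8844\right) + 365 = - 79596 i + 365 = 365 - 79596 i$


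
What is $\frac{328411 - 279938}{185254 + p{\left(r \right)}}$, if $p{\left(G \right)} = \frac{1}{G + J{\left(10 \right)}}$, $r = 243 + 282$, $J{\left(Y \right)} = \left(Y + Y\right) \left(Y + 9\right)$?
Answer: $\frac{43868065}{167654871} \approx 0.26166$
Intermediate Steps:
$J{\left(Y \right)} = 2 Y \left(9 + Y\right)$
$r = 525$
$p{\left(G \right)} = \frac{1}{380 + G}$ ($p{\left(G \right)} = \frac{1}{G + 2 \cdot 10 \left(9 + 10\right)} = \frac{1}{G + 2 \cdot 10 \cdot 19} = \frac{1}{G + 380} = \frac{1}{380 + G}$)
$\frac{328411 - 279938}{185254 + p{\left(r \right)}} = \frac{328411 - 279938}{185254 + \frac{1}{380 + 525}} = \frac{48473}{185254 + \frac{1}{905}} = \frac{48473}{\frac{167654871}{905}} = 48473 \cdot \frac{905}{167654871} = \frac{43868065}{167654871}$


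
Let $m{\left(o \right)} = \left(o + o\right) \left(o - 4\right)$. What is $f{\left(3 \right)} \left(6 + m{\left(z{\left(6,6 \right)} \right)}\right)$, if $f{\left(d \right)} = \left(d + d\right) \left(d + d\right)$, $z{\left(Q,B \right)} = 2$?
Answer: $-72$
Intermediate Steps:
$m{\left(o \right)} = 2 o \left(-4 + o\right)$
$f{\left(d \right)} = 4 d^{2}$ ($f{\left(d \right)} = 2 d 2 d = 4 d^{2}$)
$f{\left(3 \right)} \left(6 + m{\left(z{\left(6,6 \right)} \right)}\right) = 4 \cdot 3^{2} \left(6 + 2 \cdot 2 \left(-4 + 2\right)\right) = 4 \cdot 9 \left(6 + 2 \cdot 2 \left(-2\right)\right) = 36 \left(6 - 8\right) = 36 \left(-2\right) = -72$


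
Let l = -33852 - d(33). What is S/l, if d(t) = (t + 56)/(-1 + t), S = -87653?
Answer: 2804896/1083353 ≈ 2.5891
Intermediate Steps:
d(t) = (56 + t)/(-1 + t)
l = -1083353/32 (l = -33852 - (56 + 33)/(-1 + 33) = -33852 - 89/32 = -1083353/32 ≈ -33855.)
S/l = -87653/(-1083353/32) = -87653*(-32/1083353) = 2804896/1083353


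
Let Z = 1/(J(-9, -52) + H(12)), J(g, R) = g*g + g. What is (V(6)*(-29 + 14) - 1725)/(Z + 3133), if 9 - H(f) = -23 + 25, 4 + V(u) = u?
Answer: -138645/247508 ≈ -0.56016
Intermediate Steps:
V(u) = -4 + u
J(g, R) = g + g² (J(g, R) = g² + g = g + g²)
H(f) = 7 (H(f) = 9 - (-23 + 25) = 9 - 1*2 = 9 - 2 = 7)
Z = 1/79 (Z = 1/(-9*(1 - 9) + 7) = 1/(-9*(-8) + 7) = 1/(72 + 7) = 1/79 ≈ 0.012658)
(V(6)*(-29 + 14) - 1725)/(Z + 3133) = ((-4 + 6)*(-29 + 14) - 1725)/(1/79 + 3133) = (2*(-15) - 1725)/(247508/79) = (-30 - 1725)*(79/247508) = -1755*79/247508 = -138645/247508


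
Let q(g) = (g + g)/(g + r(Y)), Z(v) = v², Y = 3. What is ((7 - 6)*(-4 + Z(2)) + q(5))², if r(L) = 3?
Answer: 25/16 ≈ 1.5625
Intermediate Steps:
q(g) = 2*g/(3 + g) (q(g) = (g + g)/(g + 3) = (2*g)/(3 + g) = 2*g/(3 + g))
((7 - 6)*(-4 + Z(2)) + q(5))² = ((7 - 6)*(-4 + 2²) + 2*5/(3 + 5))² = (1*(-4 + 4) + 2*5/8)² = (1*0 + 2*5*(⅛))² = (0 + 5/4)² = (5/4)² = 25/16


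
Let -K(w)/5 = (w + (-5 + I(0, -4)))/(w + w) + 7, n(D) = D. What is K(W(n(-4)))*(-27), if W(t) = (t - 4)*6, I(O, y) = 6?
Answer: 32355/32 ≈ 1011.1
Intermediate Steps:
W(t) = -24 + 6*t (W(t) = (-4 + t)*6 = -24 + 6*t)
K(w) = -35 - 5*(1 + w)/(2*w) (K(w) = -5*((w + (-5 + 6))/(w + w) + 7) = -5*((w + 1)/((2*w)) + 7) = -5*((1 + w)*(1/(2*w)) + 7) = -5*((1 + w)/(2*w) + 7) = -5*(7 + (1 + w)/(2*w)) = -35 - 5*(1 + w)/(2*w))
K(W(n(-4)))*(-27) = (5*(-1 - 15*(-24 + 6*(-4)))/(2*(-24 + 6*(-4))))*(-27) = (5*(-1 - 15*(-24 - 24))/(2*(-24 - 24)))*(-27) = ((5/2)*(-1 - 15*(-48))/(-48))*(-27) = ((5/2)*(-1/48)*(-1 + 720))*(-27) = ((5/2)*(-1/48)*719)*(-27) = -3595/96*(-27) = 32355/32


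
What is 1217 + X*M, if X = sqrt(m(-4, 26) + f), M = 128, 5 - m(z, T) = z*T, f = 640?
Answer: 1217 + 128*sqrt(749) ≈ 4720.1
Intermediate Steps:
m(z, T) = 5 - T*z (m(z, T) = 5 - z*T = 5 - T*z)
X = sqrt(749) (X = sqrt((5 - 1*26*(-4)) + 640) = sqrt((5 + 104) + 640) = sqrt(109 + 640) = sqrt(749) ≈ 27.368)
1217 + X*M = 1217 + sqrt(749)*128 = 1217 + 128*sqrt(749)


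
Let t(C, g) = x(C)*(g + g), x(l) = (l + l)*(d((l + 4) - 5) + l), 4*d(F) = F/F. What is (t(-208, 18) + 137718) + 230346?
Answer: 3479328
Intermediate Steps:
d(F) = 1/4 (d(F) = (F/F)/4 = (1/4)*1 = 1/4)
x(l) = 2*l*(1/4 + l) (x(l) = (l + l)*(1/4 + l) = (2*l)*(1/4 + l) = 2*l*(1/4 + l))
t(C, g) = C*g*(1 + 4*C) (t(C, g) = (C*(1 + 4*C)/2)*(g + g) = (C*(1 + 4*C)/2)*(2*g) = C*g*(1 + 4*C))
(t(-208, 18) + 137718) + 230346 = (-208*18*(1 + 4*(-208)) + 137718) + 230346 = (-208*18*(1 - 832) + 137718) + 230346 = (-208*18*(-831) + 137718) + 230346 = (3111264 + 137718) + 230346 = 3248982 + 230346 = 3479328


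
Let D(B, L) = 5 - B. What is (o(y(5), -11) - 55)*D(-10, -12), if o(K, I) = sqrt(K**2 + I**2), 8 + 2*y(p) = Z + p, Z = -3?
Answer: -825 + 15*sqrt(130) ≈ -653.97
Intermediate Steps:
y(p) = -11/2 + p/2 (y(p) = -4 + (-3 + p)/2 = -4 + (-3/2 + p/2) = -11/2 + p/2)
o(K, I) = sqrt(I**2 + K**2)
(o(y(5), -11) - 55)*D(-10, -12) = (sqrt((-11)**2 + (-11/2 + (1/2)*5)**2) - 55)*(5 - 1*(-10)) = (sqrt(121 + (-11/2 + 5/2)**2) - 55)*(5 + 10) = (sqrt(121 + (-3)**2) - 55)*15 = (sqrt(121 + 9) - 55)*15 = (sqrt(130) - 55)*15 = (-55 + sqrt(130))*15 = -825 + 15*sqrt(130)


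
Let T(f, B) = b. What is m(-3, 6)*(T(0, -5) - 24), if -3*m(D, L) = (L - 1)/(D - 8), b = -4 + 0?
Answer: -140/33 ≈ -4.2424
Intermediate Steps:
b = -4
T(f, B) = -4
m(D, L) = -(-1 + L)/(3*(-8 + D)) (m(D, L) = -(L - 1)/(3*(D - 8)) = -(-1 + L)/(3*(-8 + D)))
m(-3, 6)*(T(0, -5) - 24) = ((1 - 1*6)/(3*(-8 - 3)))*(-4 - 24) = ((⅓)*(1 - 6)/(-11))*(-28) = ((⅓)*(-1/11)*(-5))*(-28) = (5/33)*(-28) = -140/33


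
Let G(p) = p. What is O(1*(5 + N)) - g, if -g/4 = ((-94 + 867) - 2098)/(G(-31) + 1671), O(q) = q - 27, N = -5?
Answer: -2479/82 ≈ -30.232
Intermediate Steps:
O(q) = -27 + q
g = 265/82 (g = -4*((-94 + 867) - 2098)/(-31 + 1671) = -4*(773 - 2098)/1640 = -(-5300)/1640 = -4*(-265/328) = 265/82 ≈ 3.2317)
O(1*(5 + N)) - g = (-27 + 1*(5 - 5)) - 1*265/82 = (-27 + 1*0) - 265/82 = (-27 + 0) - 265/82 = -27 - 265/82 = -2479/82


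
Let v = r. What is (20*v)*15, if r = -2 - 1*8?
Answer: -3000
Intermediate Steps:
r = -10 (r = -2 - 8 = -10)
v = -10
(20*v)*15 = (20*(-10))*15 = -200*15 = -3000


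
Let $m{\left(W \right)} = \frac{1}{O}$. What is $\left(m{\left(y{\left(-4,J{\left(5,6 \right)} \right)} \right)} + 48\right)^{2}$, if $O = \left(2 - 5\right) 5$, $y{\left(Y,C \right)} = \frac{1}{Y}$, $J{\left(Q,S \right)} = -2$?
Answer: $\frac{516961}{225} \approx 2297.6$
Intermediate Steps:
$O = -15$ ($O = \left(-3\right) 5 = -15$)
$m{\left(W \right)} = - \frac{1}{15}$ ($m{\left(W \right)} = \frac{1}{-15} = - \frac{1}{15}$)
$\left(m{\left(y{\left(-4,J{\left(5,6 \right)} \right)} \right)} + 48\right)^{2} = \left(- \frac{1}{15} + 48\right)^{2} = \left(\frac{719}{15}\right)^{2} = \frac{516961}{225}$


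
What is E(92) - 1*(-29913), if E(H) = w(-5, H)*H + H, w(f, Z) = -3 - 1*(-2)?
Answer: 29913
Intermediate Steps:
w(f, Z) = -1 (w(f, Z) = -3 + 2 = -1)
E(H) = 0 (E(H) = -H + H = 0)
E(92) - 1*(-29913) = 0 - 1*(-29913) = 0 + 29913 = 29913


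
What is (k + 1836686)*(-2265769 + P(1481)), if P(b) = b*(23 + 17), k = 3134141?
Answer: -10968273929483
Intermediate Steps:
P(b) = 40*b (P(b) = b*40 = 40*b)
(k + 1836686)*(-2265769 + P(1481)) = (3134141 + 1836686)*(-2265769 + 40*1481) = 4970827*(-2265769 + 59240) = 4970827*(-2206529) = -10968273929483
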